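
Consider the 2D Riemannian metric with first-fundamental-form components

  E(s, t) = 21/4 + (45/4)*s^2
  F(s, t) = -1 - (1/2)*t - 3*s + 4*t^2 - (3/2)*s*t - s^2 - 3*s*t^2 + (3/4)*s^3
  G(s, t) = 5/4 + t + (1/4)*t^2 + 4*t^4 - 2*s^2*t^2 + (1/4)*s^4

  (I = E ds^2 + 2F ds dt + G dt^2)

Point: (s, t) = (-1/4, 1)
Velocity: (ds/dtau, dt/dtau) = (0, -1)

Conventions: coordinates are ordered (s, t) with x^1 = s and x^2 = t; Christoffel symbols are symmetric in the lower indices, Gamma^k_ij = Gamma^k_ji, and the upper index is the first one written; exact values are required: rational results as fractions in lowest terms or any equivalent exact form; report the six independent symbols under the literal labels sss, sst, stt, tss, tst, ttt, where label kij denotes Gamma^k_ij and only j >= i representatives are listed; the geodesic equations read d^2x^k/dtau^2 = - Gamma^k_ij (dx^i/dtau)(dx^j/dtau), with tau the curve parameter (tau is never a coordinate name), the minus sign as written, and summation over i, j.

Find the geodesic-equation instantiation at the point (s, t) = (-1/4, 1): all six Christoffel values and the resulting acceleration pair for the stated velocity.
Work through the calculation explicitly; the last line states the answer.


E = 381/64, F = 1101/256, G = 6529/1024 at the point
E_s = -45/8, E_t = 0, F_s = -439/64, F_t = 75/8, G_s = 63/64, G_t = 69/4
EG - F^2 = 318837/16384;  g^inv = (16384/318837) * [[6529/1024, -1101/256], [-1101/256, 381/64]]
first-kind symbols [ij,l] = (1/2)(d_i g_jl + d_j g_il - d_l g_ij): [ss,s] = E_s/2 = -45/16, [ss,t] = F_s - E_t/2 = -439/64, [st,s] = E_t/2 = 0, [st,t] = G_s/2 = 63/128, [tt,s] = F_t - G_s/2 = 1137/128, [tt,t] = G_t/2 = 69/8
Gamma^s_ij = (G*[ij,s] - F*[ij,t])/(EG - F^2), Gamma^t_ij = (E*[ij,t] - F*[ij,s])/(EG - F^2)
Gamma_sss = 63178/106279, Gamma_sst = -23121/212558, Gamma_stt = 853819/850232, Gamma_tss = -156952/106279, Gamma_tst = 16002/106279, Gamma_ttt = 143553/212558
d^2s/dtau^2 = -(Gamma_sss*(0)^2 + 2*Gamma_sst*(0)*(-1) + Gamma_stt*(-1)^2) = -853819/850232
d^2t/dtau^2 = -(Gamma_tss*(0)^2 + 2*Gamma_tst*(0)*(-1) + Gamma_ttt*(-1)^2) = -143553/212558

Answer: Gamma_sss = 63178/106279, Gamma_sst = -23121/212558, Gamma_stt = 853819/850232, Gamma_tss = -156952/106279, Gamma_tst = 16002/106279, Gamma_ttt = 143553/212558; accelerations (d^2s/dtau^2, d^2t/dtau^2) = (-853819/850232, -143553/212558)


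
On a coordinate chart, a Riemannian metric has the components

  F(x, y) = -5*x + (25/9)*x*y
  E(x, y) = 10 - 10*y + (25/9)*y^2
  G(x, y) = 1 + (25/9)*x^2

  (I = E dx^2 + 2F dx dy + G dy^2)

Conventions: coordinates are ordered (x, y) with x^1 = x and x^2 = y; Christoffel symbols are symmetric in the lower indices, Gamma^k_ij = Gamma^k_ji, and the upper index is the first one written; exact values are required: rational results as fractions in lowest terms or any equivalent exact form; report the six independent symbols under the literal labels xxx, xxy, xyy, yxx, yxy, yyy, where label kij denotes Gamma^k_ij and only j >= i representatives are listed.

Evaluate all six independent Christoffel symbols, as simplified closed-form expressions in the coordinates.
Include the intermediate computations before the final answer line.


E = 10 - 10*y + (25/9)*y^2; F = -5*x + (25/9)*x*y; G = 1 + (25/9)*x^2
Gamma^k_ij = (1/2) g^{kl} (d_i g_jl + d_j g_il - d_l g_ij), with g^inv = (1/(EG-F^2)) [[G, -F], [-F, E]]
first partials: E_x = 0, E_y = -10 + (50/9)*y, F_x = -5 + (25/9)*y, F_y = (25/9)*x, G_x = (50/9)*x, G_y = 0
D = EG - F^2 = 10 - 10*y + (25/9)*y^2 + (25/9)*x^2
expanded: Gamma^x_xx = (G E_x - 2F F_x + F E_y)/(2D), Gamma^x_xy = (G E_y - F G_x)/(2D), Gamma^x_yy = (2G F_y - G G_x - F G_y)/(2D), Gamma^y_xx = (2E F_x - E E_y - F E_x)/(2D), Gamma^y_xy = (E G_x - F E_y)/(2D), Gamma^y_yy = (E G_y - 2F F_y + F G_x)/(2D); substitute and cancel common factors

Answer: Gamma_xxx = 0, Gamma_xxy = (5*y - 9)/(5*x^2 + 5*y^2 - 18*y + 18), Gamma_xyy = 0, Gamma_yxx = 0, Gamma_yxy = 5*x/(5*x^2 + 5*y^2 - 18*y + 18), Gamma_yyy = 0


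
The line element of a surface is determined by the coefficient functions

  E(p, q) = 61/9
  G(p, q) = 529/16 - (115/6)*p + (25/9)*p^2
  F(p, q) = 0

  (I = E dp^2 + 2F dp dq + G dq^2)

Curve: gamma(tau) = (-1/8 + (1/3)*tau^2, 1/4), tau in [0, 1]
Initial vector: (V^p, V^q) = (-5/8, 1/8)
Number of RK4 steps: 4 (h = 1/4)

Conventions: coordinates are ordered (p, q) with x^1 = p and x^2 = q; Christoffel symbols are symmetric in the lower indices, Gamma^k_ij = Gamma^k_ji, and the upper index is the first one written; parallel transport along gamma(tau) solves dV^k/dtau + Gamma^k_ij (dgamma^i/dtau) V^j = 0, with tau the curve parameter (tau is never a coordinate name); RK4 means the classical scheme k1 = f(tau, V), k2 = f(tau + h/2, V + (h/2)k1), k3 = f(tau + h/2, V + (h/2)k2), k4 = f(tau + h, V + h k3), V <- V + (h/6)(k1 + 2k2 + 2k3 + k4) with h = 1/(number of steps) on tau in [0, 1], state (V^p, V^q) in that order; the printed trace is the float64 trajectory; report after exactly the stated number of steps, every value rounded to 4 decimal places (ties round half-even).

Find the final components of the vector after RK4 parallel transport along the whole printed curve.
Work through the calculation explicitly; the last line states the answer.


gamma'(tau) = ((2/3)*tau, 0); f(tau, V)^k = -Gamma^k_ij(gamma(tau)) gamma'^i(tau) V^j; h = 1/4; intermediate values shown to 6 dp
curve data and Christoffel symbols at the stage parameters:
  tau = 0.000000: gamma = (-0.125000, 0.250000), gamma' = (0.000000, 0.000000); Gamma_ppp = 0.000000, Gamma_ppq = 0.000000, Gamma_pqq = 1.465164, Gamma_qpp = 0.000000, Gamma_qpq = -0.279720, Gamma_qqq = 0.000000
  tau = 0.125000: gamma = (-0.119792, 0.250000), gamma' = (0.083333, 0.000000); Gamma_ppp = 0.000000, Gamma_ppq = 0.000000, Gamma_pqq = 1.463029, Gamma_qpp = 0.000000, Gamma_qpq = -0.280128, Gamma_qqq = 0.000000
  tau = 0.250000: gamma = (-0.104167, 0.250000), gamma' = (0.166667, 0.000000); Gamma_ppp = 0.000000, Gamma_ppq = 0.000000, Gamma_pqq = 1.456626, Gamma_qpp = 0.000000, Gamma_qpq = -0.281360, Gamma_qqq = 0.000000
  tau = 0.375000: gamma = (-0.078125, 0.250000), gamma' = (0.250000, 0.000000); Gamma_ppp = 0.000000, Gamma_ppq = 0.000000, Gamma_pqq = 1.445953, Gamma_qpp = 0.000000, Gamma_qpq = -0.283437, Gamma_qqq = 0.000000
  tau = 0.500000: gamma = (-0.041667, 0.250000), gamma' = (0.333333, 0.000000); Gamma_ppp = 0.000000, Gamma_ppq = 0.000000, Gamma_pqq = 1.431011, Gamma_qpp = 0.000000, Gamma_qpq = -0.286396, Gamma_qqq = 0.000000
  tau = 0.625000: gamma = (0.005208, 0.250000), gamma' = (0.416667, 0.000000); Gamma_ppp = 0.000000, Gamma_ppq = 0.000000, Gamma_pqq = 1.411800, Gamma_qpp = 0.000000, Gamma_qpq = -0.290293, Gamma_qqq = 0.000000
  tau = 0.750000: gamma = (0.062500, 0.250000), gamma' = (0.500000, 0.000000); Gamma_ppp = 0.000000, Gamma_ppq = 0.000000, Gamma_pqq = 1.388320, Gamma_qpp = 0.000000, Gamma_qpq = -0.295203, Gamma_qqq = 0.000000
  tau = 0.875000: gamma = (0.130208, 0.250000), gamma' = (0.583333, 0.000000); Gamma_ppp = 0.000000, Gamma_ppq = 0.000000, Gamma_pqq = 1.360570, Gamma_qpp = 0.000000, Gamma_qpq = -0.301224, Gamma_qqq = 0.000000
  tau = 1.000000: gamma = (0.208333, 0.250000), gamma' = (0.666667, 0.000000); Gamma_ppp = 0.000000, Gamma_ppq = 0.000000, Gamma_pqq = 1.328552, Gamma_qpp = 0.000000, Gamma_qpq = -0.308483, Gamma_qqq = 0.000000
step 0: V^p = -0.6250, V^q = 0.1250
step 1: k1 = (0.000000, 0.000000), k2 = (0.000000, 0.002918), k3 = (0.000000, 0.002927), k4 = (0.000000, 0.005896); V <- V + (h/6)(k1 + 2k2 + 2k3 + k4): V^p = -0.6250, V^q = 0.1257
step 2: k1 = (0.000000, 0.005896), k2 = (0.000000, 0.008962), k3 = (0.000000, 0.008989), k4 = (0.000000, 0.012218); V <- V + (h/6)(k1 + 2k2 + 2k3 + k4): V^p = -0.6250, V^q = 0.1280
step 3: k1 = (0.000000, 0.012218), k2 = (0.000000, 0.015665), k3 = (0.000000, 0.015717), k4 = (0.000000, 0.019470); V <- V + (h/6)(k1 + 2k2 + 2k3 + k4): V^p = -0.6250, V^q = 0.1319
step 4: k1 = (0.000000, 0.019471), k2 = (0.000000, 0.023608), k3 = (0.000000, 0.023698), k4 = (0.000000, 0.028348); V <- V + (h/6)(k1 + 2k2 + 2k3 + k4): V^p = -0.6250, V^q = 0.1379

Answer: V^p = -0.6250, V^q = 0.1379


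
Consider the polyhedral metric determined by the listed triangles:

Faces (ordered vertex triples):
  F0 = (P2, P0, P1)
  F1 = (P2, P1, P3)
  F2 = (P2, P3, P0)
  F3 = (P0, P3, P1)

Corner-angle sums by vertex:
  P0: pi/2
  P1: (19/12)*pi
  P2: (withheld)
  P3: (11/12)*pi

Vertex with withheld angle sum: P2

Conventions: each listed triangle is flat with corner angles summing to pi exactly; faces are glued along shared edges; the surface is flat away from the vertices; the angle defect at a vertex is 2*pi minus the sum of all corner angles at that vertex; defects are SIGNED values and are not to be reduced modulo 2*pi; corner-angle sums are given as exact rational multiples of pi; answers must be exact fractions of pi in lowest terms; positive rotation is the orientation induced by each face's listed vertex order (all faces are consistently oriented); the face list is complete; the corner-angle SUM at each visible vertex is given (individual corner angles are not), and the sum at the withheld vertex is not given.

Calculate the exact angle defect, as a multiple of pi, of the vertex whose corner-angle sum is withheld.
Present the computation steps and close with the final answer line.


V = 4, E = 6, F = 4; chi = V - E + F = 2
Gauss-Bonnet: total defect = 2*pi*chi = 4*pi; visible defects sum to 3*pi

Answer: defect(P2) = pi


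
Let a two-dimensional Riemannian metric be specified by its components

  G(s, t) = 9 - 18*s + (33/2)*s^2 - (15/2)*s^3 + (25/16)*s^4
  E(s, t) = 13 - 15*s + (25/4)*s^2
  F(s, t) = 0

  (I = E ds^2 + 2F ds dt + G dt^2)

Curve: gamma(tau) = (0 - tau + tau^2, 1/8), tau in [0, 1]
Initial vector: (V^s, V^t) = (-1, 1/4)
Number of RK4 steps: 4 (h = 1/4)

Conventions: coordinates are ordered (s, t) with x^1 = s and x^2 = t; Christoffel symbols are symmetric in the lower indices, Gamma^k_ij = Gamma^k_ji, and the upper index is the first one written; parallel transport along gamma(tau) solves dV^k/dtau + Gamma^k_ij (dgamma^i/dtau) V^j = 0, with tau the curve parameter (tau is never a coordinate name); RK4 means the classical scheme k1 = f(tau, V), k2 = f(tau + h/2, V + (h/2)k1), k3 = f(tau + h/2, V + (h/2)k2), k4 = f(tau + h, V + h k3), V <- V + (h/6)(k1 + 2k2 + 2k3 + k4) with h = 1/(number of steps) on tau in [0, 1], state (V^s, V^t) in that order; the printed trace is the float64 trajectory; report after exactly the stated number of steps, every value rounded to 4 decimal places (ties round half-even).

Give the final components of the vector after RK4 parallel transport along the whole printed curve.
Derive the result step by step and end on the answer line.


gamma'(tau) = (-1 + 2*tau, 0); f(tau, V)^k = -Gamma^k_ij(gamma(tau)) gamma'^i(tau) V^j; h = 1/4; intermediate values shown to 6 dp
curve data and Christoffel symbols at the stage parameters:
  tau = 0.000000: gamma = (0.000000, 0.125000), gamma' = (-1.000000, 0.000000); Gamma_sss = -0.576923, Gamma_sst = 0.000000, Gamma_stt = 0.692308, Gamma_tss = 0.000000, Gamma_tst = -1.000000, Gamma_ttt = 0.000000
  tau = 0.125000: gamma = (-0.109375, 0.125000), gamma' = (-0.750000, 0.000000); Gamma_sss = -0.556125, Gamma_sst = 0.000000, Gamma_stt = 0.743667, Gamma_tss = 0.000000, Gamma_tst = -0.979169, Gamma_ttt = 0.000000
  tau = 0.250000: gamma = (-0.187500, 0.125000), gamma' = (-0.500000, 0.000000); Gamma_sss = -0.540903, Gamma_sst = 0.000000, Gamma_stt = 0.780294, Gamma_tss = 0.000000, Gamma_tst = -0.961820, Gamma_ttt = 0.000000
  tau = 0.375000: gamma = (-0.234375, 0.125000), gamma' = (-0.250000, 0.000000); Gamma_sss = -0.531756, Gamma_sst = 0.000000, Gamma_stt = 0.802268, Gamma_tss = 0.000000, Gamma_tst = -0.950726, Gamma_ttt = 0.000000
  tau = 0.500000: gamma = (-0.250000, 0.125000), gamma' = (0.000000, 0.000000); Gamma_sss = -0.528715, Gamma_sst = 0.000000, Gamma_stt = 0.809594, Gamma_tss = 0.000000, Gamma_tst = -0.946939, Gamma_ttt = 0.000000
  tau = 0.625000: gamma = (-0.234375, 0.125000), gamma' = (0.250000, 0.000000); Gamma_sss = -0.531756, Gamma_sst = 0.000000, Gamma_stt = 0.802268, Gamma_tss = 0.000000, Gamma_tst = -0.950726, Gamma_ttt = 0.000000
  tau = 0.750000: gamma = (-0.187500, 0.125000), gamma' = (0.500000, 0.000000); Gamma_sss = -0.540903, Gamma_sst = 0.000000, Gamma_stt = 0.780294, Gamma_tss = 0.000000, Gamma_tst = -0.961820, Gamma_ttt = 0.000000
  tau = 0.875000: gamma = (-0.109375, 0.125000), gamma' = (0.750000, 0.000000); Gamma_sss = -0.556125, Gamma_sst = 0.000000, Gamma_stt = 0.743667, Gamma_tss = 0.000000, Gamma_tst = -0.979169, Gamma_ttt = 0.000000
  tau = 1.000000: gamma = (0.000000, 0.125000), gamma' = (1.000000, 0.000000); Gamma_sss = -0.576923, Gamma_sst = 0.000000, Gamma_stt = 0.692308, Gamma_tss = 0.000000, Gamma_tst = -1.000000, Gamma_ttt = 0.000000
step 0: V^s = -1.0000, V^t = 0.2500
step 1: k1 = (0.576923, -0.250000), k2 = (0.387015, -0.160645), k3 = (0.396916, -0.168847), k4 = (0.243615, -0.099927); V <- V + (h/6)(k1 + 2k2 + 2k3 + k4): V^s = -0.9005, V^t = 0.2080
step 2: k1 = (0.243537, -0.100011), k2 = (0.115662, -0.046457), k3 = (0.117787, -0.048048), k4 = (0.000000, 0.000000); V <- V + (h/6)(k1 + 2k2 + 2k3 + k4): V^s = -0.8709, V^t = 0.1959
step 3: k1 = (0.000000, 0.000000), k2 = (-0.115774, 0.046566), k3 = (-0.117698, 0.047950), k4 = (-0.243489, 0.099984); V <- V + (h/6)(k1 + 2k2 + 2k3 + k4): V^s = -0.9005, V^t = 0.2080
step 4: k1 = (-0.243537, 0.100011), k2 = (-0.388283, 0.161903), k3 = (-0.395830, 0.167584), k4 = (-0.576600, 0.249858); V <- V + (h/6)(k1 + 2k2 + 2k3 + k4): V^s = -1.0000, V^t = 0.2500

Answer: V^s = -1.0000, V^t = 0.2500


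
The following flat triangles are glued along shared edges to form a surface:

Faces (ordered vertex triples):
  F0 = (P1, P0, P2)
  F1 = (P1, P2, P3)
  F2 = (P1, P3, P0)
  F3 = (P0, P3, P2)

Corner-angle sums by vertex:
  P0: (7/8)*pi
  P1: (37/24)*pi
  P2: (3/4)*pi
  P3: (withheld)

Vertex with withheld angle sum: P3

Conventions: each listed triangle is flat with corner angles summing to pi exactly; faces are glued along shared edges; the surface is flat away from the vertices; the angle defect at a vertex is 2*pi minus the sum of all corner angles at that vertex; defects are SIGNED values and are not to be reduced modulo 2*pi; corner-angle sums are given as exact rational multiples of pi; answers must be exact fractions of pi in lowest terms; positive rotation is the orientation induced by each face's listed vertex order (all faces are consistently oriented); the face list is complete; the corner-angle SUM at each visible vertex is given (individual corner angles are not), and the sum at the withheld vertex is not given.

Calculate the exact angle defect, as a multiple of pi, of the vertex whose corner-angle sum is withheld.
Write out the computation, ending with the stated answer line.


V = 4, E = 6, F = 4; chi = V - E + F = 2
Gauss-Bonnet: total defect = 2*pi*chi = 4*pi; visible defects sum to (17/6)*pi

Answer: defect(P3) = (7/6)*pi


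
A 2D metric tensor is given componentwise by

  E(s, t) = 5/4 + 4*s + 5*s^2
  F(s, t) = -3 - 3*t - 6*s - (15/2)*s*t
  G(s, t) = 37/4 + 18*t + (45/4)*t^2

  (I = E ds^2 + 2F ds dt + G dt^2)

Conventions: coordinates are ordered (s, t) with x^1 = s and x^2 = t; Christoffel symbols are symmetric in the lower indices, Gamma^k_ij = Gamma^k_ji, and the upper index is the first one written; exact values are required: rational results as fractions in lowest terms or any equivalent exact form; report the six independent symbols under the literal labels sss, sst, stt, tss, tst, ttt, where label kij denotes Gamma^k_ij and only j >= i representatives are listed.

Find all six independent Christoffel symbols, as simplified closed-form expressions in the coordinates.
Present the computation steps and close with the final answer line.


E = 5/4 + 4*s + 5*s^2; F = -3 - 3*t - 6*s - (15/2)*s*t; G = 37/4 + 18*t + (45/4)*t^2
Gamma^k_ij = (1/2) g^{kl} (d_i g_jl + d_j g_il - d_l g_ij), with g^inv = (1/(EG-F^2)) [[G, -F], [-F, E]]
first partials: E_s = 4 + 10*s, E_t = 0, F_s = -6 - (15/2)*t, F_t = -3 - (15/2)*s, G_s = 0, G_t = 18 + (45/2)*t
D = EG - F^2 = 41/16 + (9/2)*t + s + (81/16)*t^2 - 9*s*t + (41/4)*s^2
expanded: Gamma^s_ss = (G E_s - 2F F_s + F E_t)/(2D), Gamma^s_st = (G E_t - F G_s)/(2D), Gamma^s_tt = (2G F_t - G G_s - F G_t)/(2D), Gamma^t_ss = (2E F_s - E E_t - F E_s)/(2D), Gamma^t_st = (E G_s - F E_t)/(2D), Gamma^t_tt = (E G_t - 2F F_t + F G_s)/(2D); substitute and cancel common factors

Answer: Gamma_sss = (164*s - 72*t + 8)/(164*s^2 - 144*s*t + 16*s + 81*t^2 + 72*t + 41), Gamma_sst = 0, Gamma_stt = (-246*s + 108*t - 12)/(164*s^2 - 144*s*t + 16*s + 81*t^2 + 72*t + 41), Gamma_tss = (48*s - 54*t - 24)/(164*s^2 - 144*s*t + 16*s + 81*t^2 + 72*t + 41), Gamma_tst = 0, Gamma_ttt = (-72*s + 81*t + 36)/(164*s^2 - 144*s*t + 16*s + 81*t^2 + 72*t + 41)


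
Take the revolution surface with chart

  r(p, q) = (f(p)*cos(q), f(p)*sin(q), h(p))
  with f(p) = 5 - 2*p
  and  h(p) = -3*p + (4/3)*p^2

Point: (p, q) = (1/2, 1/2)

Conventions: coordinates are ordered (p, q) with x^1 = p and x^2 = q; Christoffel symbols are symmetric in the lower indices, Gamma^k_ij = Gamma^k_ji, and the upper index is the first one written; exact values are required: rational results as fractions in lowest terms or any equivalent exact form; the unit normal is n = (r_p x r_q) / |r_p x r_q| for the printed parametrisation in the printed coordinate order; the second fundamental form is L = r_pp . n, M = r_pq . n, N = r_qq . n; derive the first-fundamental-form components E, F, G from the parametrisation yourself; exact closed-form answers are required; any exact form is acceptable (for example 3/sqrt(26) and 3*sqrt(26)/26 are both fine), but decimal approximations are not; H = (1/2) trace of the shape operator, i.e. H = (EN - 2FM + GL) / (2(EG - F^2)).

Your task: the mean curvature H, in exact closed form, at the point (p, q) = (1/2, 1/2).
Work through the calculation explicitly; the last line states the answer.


f = 4, f' = -2, f'' = 0, h' = -5/3, h'' = 8/3
E = 61/9, F = 0, G = 16; answer radicand W^2 = 61/9
unnormalised second-form numerators: l = -16/3, m = 0, n = -20/3; L = l/sqrt(61/9), and similarly M = m/sqrt(W^2), N = n/sqrt(W^2)
H = (E*n - 2*F*m + G*l) / (2*(EG - F^2)*sqrt(W^2)); E*n - 2*F*m + G*l = -3524/27, EG - F^2 = 976/9, so H = (-881/1464)/sqrt(61/9)

Answer: H = -881*sqrt(61)/29768


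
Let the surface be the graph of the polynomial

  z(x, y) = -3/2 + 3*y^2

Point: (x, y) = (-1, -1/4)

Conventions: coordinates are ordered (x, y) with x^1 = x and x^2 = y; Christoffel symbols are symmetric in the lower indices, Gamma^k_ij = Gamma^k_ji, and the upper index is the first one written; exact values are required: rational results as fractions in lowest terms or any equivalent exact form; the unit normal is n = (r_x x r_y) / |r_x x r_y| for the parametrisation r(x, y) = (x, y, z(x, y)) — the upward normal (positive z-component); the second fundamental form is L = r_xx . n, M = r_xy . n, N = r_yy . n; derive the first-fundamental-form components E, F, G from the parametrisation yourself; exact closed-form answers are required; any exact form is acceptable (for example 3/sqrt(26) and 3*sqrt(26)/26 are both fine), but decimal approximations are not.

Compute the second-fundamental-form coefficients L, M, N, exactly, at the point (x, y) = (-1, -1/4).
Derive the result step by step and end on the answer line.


z_x = 0, z_y = -3/2, z_xx = 0, z_xy = 0, z_yy = 6
E = 1, F = 0, G = 13/4; answer radicand W^2 = 13/4
unnormalised second-form numerators: l = 0, m = 0, n = 6; L = l/sqrt(13/4), and similarly M = m/sqrt(W^2), N = n/sqrt(W^2)

Answer: L = 0, M = 0, N = 12*sqrt(13)/13


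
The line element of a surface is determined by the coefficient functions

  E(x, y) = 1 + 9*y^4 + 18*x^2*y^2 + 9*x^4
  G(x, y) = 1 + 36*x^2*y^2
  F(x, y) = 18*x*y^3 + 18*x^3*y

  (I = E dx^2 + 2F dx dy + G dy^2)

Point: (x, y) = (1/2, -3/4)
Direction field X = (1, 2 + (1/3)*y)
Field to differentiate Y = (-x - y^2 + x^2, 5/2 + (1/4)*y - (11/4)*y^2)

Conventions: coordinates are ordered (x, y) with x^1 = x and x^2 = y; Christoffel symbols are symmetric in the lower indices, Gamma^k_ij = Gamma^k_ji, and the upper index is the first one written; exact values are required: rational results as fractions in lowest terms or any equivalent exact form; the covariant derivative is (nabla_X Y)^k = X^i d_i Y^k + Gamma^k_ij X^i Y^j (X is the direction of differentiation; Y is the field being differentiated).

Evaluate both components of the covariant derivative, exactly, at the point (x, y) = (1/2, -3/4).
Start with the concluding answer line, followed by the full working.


Answer: (nabla_X Y)^x = 174345/49168, (nabla_X Y)^y = 669293/98336

E = 1777/256, F = -351/64, G = 97/16 at the point
E_x = 117/8, E_y = -351/16, F_x = -567/32, F_y = 279/16, G_x = 81/4, G_y = -27/2
EG - F^2 = 3073/256;  g^inv = (256/3073) * [[97/16, 351/64], [351/64, 1777/256]]
first-kind symbols [ij,l] = (1/2)(d_i g_jl + d_j g_il - d_l g_ij): [xx,x] = E_x/2 = 117/16, [xx,y] = F_x - E_y/2 = -27/4, [xy,x] = E_y/2 = -351/32, [xy,y] = G_x/2 = 81/8, [yy,x] = F_y - G_x/2 = 117/16, [yy,y] = G_y/2 = -27/4
Gamma^x_ij = (G*[ij,x] - F*[ij,y])/(EG - F^2), Gamma^y_ij = (E*[ij,y] - F*[ij,x])/(EG - F^2)
Gamma_xxx = 1872/3073, Gamma_xxy = -2808/3073, Gamma_xyy = 1872/3073, Gamma_yxx = -1728/3073, Gamma_yxy = 2592/3073, Gamma_yyy = -1728/3073
X = (1, 7/4), Y = (-13/16, 49/64) at the point


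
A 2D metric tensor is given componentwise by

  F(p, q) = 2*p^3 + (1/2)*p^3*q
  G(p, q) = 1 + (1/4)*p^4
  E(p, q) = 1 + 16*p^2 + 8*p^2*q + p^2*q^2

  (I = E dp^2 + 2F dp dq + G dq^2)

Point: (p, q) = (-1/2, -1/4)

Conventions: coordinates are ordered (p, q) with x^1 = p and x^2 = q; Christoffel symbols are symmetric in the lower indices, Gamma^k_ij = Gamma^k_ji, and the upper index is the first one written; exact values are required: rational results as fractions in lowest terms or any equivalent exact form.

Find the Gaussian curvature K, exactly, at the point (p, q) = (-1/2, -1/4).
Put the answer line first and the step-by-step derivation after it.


Answer: K = -256/21025

E = 289/64, F = -15/64, G = 65/64, EG - F^2 = 145/32 at the point
E_p = -225/16, E_q = 15/8, F_p = 45/32, F_q = -1/16, G_p = -1/8, G_q = 0
E_qq = 1/2, F_pq = 3/8, G_pp = 3/4
K follows from Brioschi's formula, (det M1 - det M2)/(EG - F^2)^2.
M1 = [[-E_qq/2 + F_pq - G_pp/2, E_p/2, F_p - E_q/2], [F_q - G_p/2, E, F], [G_q/2, F, G]] = [[-1/4, -225/32, 15/32], [0, 289/64, -15/64], [0, -15/64, 65/64]]; det M1 = -145/128
M2 = [[0, E_q/2, G_p/2], [E_q/2, E, F], [G_p/2, F, G]] = [[0, 15/16, -1/16], [15/16, 289/64, -15/64], [-1/16, -15/64, 65/64]]; det M2 = -113/128
det M1 - det M2 = -1/4; K = -1/4 / (145/32)^2 = -256/21025


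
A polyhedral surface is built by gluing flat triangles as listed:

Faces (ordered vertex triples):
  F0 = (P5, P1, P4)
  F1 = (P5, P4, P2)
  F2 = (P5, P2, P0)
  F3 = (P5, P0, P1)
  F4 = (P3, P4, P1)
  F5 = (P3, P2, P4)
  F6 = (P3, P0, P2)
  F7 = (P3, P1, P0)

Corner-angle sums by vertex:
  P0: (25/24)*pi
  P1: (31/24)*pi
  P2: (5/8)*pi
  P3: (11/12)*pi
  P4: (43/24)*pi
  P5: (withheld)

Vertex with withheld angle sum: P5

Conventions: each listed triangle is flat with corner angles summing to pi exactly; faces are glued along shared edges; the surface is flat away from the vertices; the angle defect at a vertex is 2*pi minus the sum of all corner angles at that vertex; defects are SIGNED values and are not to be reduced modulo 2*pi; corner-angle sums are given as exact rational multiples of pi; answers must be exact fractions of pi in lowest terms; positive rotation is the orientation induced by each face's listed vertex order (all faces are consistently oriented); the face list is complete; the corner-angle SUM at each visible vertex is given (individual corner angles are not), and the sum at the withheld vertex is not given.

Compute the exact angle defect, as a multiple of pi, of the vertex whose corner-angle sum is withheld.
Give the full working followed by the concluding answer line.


V = 6, E = 12, F = 8; chi = V - E + F = 2
Gauss-Bonnet: total defect = 2*pi*chi = 4*pi; visible defects sum to (13/3)*pi

Answer: defect(P5) = -pi/3


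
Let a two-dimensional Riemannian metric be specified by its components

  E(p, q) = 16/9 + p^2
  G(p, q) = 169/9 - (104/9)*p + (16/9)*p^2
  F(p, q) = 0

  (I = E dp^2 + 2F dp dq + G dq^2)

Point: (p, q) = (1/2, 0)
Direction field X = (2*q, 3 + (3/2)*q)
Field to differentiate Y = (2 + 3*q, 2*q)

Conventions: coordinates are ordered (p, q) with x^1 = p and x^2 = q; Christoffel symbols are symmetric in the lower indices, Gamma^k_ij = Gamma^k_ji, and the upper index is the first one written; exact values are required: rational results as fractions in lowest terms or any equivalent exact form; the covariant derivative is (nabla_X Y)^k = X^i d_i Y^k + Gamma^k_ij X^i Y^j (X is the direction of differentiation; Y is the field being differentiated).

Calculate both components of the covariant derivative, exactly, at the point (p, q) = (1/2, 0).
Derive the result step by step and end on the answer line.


E = 73/36, F = 0, G = 121/9 at the point
E_p = 1, E_q = 0, F_p = 0, F_q = 0, G_p = -88/9, G_q = 0
EG - F^2 = 8833/324;  g^inv = (324/8833) * [[121/9, 0], [0, 73/36]]
first-kind symbols [ij,l] = (1/2)(d_i g_jl + d_j g_il - d_l g_ij): [pp,p] = E_p/2 = 1/2, [pp,q] = F_p - E_q/2 = 0, [pq,p] = E_q/2 = 0, [pq,q] = G_p/2 = -44/9, [qq,p] = F_q - G_p/2 = 44/9, [qq,q] = G_q/2 = 0
Gamma^p_ij = (G*[ij,p] - F*[ij,q])/(EG - F^2), Gamma^q_ij = (E*[ij,q] - F*[ij,p])/(EG - F^2)
Gamma_ppp = 18/73, Gamma_ppq = 0, Gamma_pqq = 176/73, Gamma_qpp = 0, Gamma_qpq = -4/11, Gamma_qqq = 0
X = (0, 3), Y = (2, 0) at the point

Answer: (nabla_X Y)^p = 9, (nabla_X Y)^q = 42/11


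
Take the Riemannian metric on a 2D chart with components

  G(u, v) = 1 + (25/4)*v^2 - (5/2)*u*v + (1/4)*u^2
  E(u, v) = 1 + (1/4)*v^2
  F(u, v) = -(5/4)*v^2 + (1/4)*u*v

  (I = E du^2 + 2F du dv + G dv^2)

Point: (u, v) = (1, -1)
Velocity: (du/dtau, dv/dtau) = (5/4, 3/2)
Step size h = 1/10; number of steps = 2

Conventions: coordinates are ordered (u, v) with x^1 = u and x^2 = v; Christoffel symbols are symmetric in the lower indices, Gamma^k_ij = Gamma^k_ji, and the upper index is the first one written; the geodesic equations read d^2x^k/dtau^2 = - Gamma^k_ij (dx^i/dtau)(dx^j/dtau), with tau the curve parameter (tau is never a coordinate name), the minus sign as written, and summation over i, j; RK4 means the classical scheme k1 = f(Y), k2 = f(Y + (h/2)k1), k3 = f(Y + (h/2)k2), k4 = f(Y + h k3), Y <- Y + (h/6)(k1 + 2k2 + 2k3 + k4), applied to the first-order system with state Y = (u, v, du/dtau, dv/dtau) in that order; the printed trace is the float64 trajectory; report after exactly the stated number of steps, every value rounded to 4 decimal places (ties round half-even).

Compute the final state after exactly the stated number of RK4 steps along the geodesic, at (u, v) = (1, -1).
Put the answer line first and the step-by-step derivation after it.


Answer: u = 1.2456, v = -0.6728, du/dtau = 1.2022, dv/dtau = 1.8059

f(Y) = (du/dtau, dv/dtau, -Gamma^u_ij Y'^i Y'^j, -Gamma^v_ij Y'^i Y'^j) with the Gammas evaluated at the stage position; h = 0.100000; intermediate values shown to 6 dp
step 0: u = 1.0000, v = -1.0000, du/dtau = 1.2500, dv/dtau = 1.5000
step 1:
  k1: at (u, v) = (1.000000, -1.000000), (du/dtau, dv/dtau) = (1.250000, 1.500000); Gamma_uuu = 0.000000, Gamma_uuv = -0.024390, Gamma_uvv = 0.121951, Gamma_vuu = 0.000000, Gamma_vuv = 0.146341, Gamma_vvv = -0.731707; k1 = (1.250000, 1.500000, -0.182927, 1.097561)
  k2: at (u, v) = (1.062500, -0.925000), (du/dtau, dv/dtau) = (1.240854, 1.554878); Gamma_uuu = 0.000000, Gamma_uuv = -0.024863, Gamma_uvv = 0.124317, Gamma_vuu = 0.000000, Gamma_vuv = 0.152876, Gamma_vvv = -0.764382; k2 = (1.240854, 1.554878, -0.204613, 1.258092)
  k3: at (u, v) = (1.062043, -0.922256), (du/dtau, dv/dtau) = (1.239769, 1.562905); Gamma_uuu = 0.000000, Gamma_uuv = -0.024901, Gamma_uvv = 0.124504, Gamma_vuu = 0.000000, Gamma_vuv = 0.153179, Gamma_vvv = -0.765896; k3 = (1.239769, 1.562905, -0.207625, 1.277220)
  k4: at (u, v) = (1.123977, -0.843710), (du/dtau, dv/dtau) = (1.229238, 1.627722); Gamma_uuu = 0.000000, Gamma_uuv = -0.025371, Gamma_uvv = 0.126857, Gamma_vuu = 0.000000, Gamma_vuv = 0.160656, Gamma_vvv = -0.803280; k4 = (1.229238, 1.627722, -0.234575, 1.485375)
  Y <- Y + (h/6)(k1 + 2k2 + 2k3 + k4): u = 1.1240, v = -0.8439, du/dtau = 1.2293, dv/dtau = 1.6276
step 2:
  k1: at (u, v) = (1.124008, -0.843945), (du/dtau, dv/dtau) = (1.229300, 1.627559); Gamma_uuu = 0.000000, Gamma_uuv = -0.025368, Gamma_uvv = 0.126841, Gamma_vuu = 0.000000, Gamma_vuv = 0.160628, Gamma_vvv = -0.803141; k1 = (1.229300, 1.627559, -0.234485, 1.484722)
  k2: at (u, v) = (1.185473, -0.762567), (du/dtau, dv/dtau) = (1.217576, 1.701795); Gamma_uuu = 0.000000, Gamma_uuv = -0.025793, Gamma_uvv = 0.128966, Gamma_vuu = 0.000000, Gamma_vuv = 0.169064, Gamma_vvv = -0.845320; k2 = (1.217576, 1.701795, -0.266610, 1.747514)
  k3: at (u, v) = (1.184887, -0.758855), (du/dtau, dv/dtau) = (1.215970, 1.714935); Gamma_uuu = 0.000000, Gamma_uuv = -0.025840, Gamma_uvv = 0.129198, Gamma_vuu = 0.000000, Gamma_vuv = 0.169544, Gamma_vvv = -0.847721; k3 = (1.215970, 1.714935, -0.272204, 1.786045)
  k4: at (u, v) = (1.245605, -0.672452), (du/dtau, dv/dtau) = (1.202080, 1.806164); Gamma_uuu = 0.000000, Gamma_uuv = -0.026181, Gamma_uvv = 0.130906, Gamma_vuu = 0.000000, Gamma_vuv = 0.179402, Gamma_vvv = -0.897009; k4 = (1.202080, 1.806164, -0.313358, 2.147230)
  Y <- Y + (h/6)(k1 + 2k2 + 2k3 + k4): u = 1.2456, v = -0.6728, du/dtau = 1.2022, dv/dtau = 1.8059


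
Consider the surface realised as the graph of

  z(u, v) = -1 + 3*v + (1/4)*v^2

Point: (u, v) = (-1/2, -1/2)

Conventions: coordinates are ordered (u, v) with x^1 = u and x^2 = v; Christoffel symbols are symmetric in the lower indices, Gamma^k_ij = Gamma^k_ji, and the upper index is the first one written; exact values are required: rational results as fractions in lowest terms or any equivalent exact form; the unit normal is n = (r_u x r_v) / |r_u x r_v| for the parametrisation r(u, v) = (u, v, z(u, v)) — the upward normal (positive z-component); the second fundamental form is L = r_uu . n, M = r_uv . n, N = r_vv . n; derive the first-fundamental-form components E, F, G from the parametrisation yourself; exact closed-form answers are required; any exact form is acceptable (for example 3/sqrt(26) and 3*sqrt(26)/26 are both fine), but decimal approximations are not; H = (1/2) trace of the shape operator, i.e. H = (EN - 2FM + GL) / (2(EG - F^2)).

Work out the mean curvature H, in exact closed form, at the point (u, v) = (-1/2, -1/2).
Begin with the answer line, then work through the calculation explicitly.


Answer: H = 16*sqrt(137)/18769

z_u = 0, z_v = 11/4, z_uu = 0, z_uv = 0, z_vv = 1/2
E = 1, F = 0, G = 137/16; answer radicand W^2 = 137/16
unnormalised second-form numerators: l = 0, m = 0, n = 1/2; L = l/sqrt(137/16), and similarly M = m/sqrt(W^2), N = n/sqrt(W^2)
H = (E*n - 2*F*m + G*l) / (2*(EG - F^2)*sqrt(W^2)); E*n - 2*F*m + G*l = 1/2, EG - F^2 = 137/16, so H = (4/137)/sqrt(137/16)


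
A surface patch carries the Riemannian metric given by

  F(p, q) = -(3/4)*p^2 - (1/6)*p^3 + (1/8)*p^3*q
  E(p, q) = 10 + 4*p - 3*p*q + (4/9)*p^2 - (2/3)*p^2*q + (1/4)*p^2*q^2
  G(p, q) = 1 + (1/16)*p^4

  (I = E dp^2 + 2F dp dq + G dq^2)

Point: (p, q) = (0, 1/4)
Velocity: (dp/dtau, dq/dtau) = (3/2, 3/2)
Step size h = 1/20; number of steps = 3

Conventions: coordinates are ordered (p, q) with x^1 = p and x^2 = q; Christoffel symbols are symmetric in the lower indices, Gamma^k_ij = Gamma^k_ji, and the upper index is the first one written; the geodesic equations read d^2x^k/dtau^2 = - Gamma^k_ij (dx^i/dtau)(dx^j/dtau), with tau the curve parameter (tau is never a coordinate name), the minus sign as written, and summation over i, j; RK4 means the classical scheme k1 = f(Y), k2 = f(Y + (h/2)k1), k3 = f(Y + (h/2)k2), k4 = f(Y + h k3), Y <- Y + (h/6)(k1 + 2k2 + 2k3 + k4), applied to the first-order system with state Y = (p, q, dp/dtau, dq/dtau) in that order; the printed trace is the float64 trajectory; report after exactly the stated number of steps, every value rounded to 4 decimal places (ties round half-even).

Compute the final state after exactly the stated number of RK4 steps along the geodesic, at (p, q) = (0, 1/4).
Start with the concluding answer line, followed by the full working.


Answer: p = 0.2218, q = 0.4750, dp/dtau = 1.4637, dq/dtau = 1.5000

f(Y) = (dp/dtau, dq/dtau, -Gamma^p_ij Y'^i Y'^j, -Gamma^q_ij Y'^i Y'^j) with the Gammas evaluated at the stage position; h = 0.050000; intermediate values shown to 6 dp
step 0: p = 0.0000, q = 0.2500, dp/dtau = 1.5000, dq/dtau = 1.5000
step 1:
  k1: at (p, q) = (0.000000, 0.250000), (dp/dtau, dq/dtau) = (1.500000, 1.500000); Gamma_ppp = 0.162500, Gamma_ppq = 0.000000, Gamma_pqq = 0.000000, Gamma_qpp = 0.000000, Gamma_qpq = 0.000000, Gamma_qqq = 0.000000; k1 = (1.500000, 1.500000, -0.365625, 0.000000)
  k2: at (p, q) = (0.037500, 0.287500), (dp/dtau, dq/dtau) = (1.490859, 1.500000); Gamma_ppp = 0.156058, Gamma_ppq = -0.005596, Gamma_pqq = 0.000000, Gamma_qpp = -0.000018, Gamma_qpq = 0.000001, Gamma_qqq = 0.000000; k2 = (1.490859, 1.500000, -0.321837, 0.000037)
  k3: at (p, q) = (0.037271, 0.287500), (dp/dtau, dq/dtau) = (1.491954, 1.500001); Gamma_ppp = 0.156063, Gamma_ppq = -0.005562, Gamma_pqq = 0.000000, Gamma_qpp = -0.000018, Gamma_qpq = 0.000001, Gamma_qqq = 0.000000; k3 = (1.491954, 1.500001, -0.322492, 0.000037)
  k4: at (p, q) = (0.074598, 0.325000), (dp/dtau, dq/dtau) = (1.483875, 1.500002); Gamma_ppp = 0.149746, Gamma_ppq = -0.011078, Gamma_pqq = 0.000000, Gamma_qpp = -0.000069, Gamma_qpq = 0.000005, Gamma_qqq = 0.000000; k4 = (1.483875, 1.500002, -0.280406, 0.000128)
  Y <- Y + (h/6)(k1 + 2k2 + 2k3 + k4): p = 0.0746, q = 0.3250, dp/dtau = 1.4839, dq/dtau = 1.5000
step 2:
  k1: at (p, q) = (0.074579, 0.325000), (dp/dtau, dq/dtau) = (1.483878, 1.500002); Gamma_ppp = 0.149746, Gamma_ppq = -0.011076, Gamma_pqq = 0.000000, Gamma_qpp = -0.000069, Gamma_qpq = 0.000005, Gamma_qqq = 0.000000; k1 = (1.483878, 1.500002, -0.280420, 0.000128)
  k2: at (p, q) = (0.111676, 0.362500), (dp/dtau, dq/dtau) = (1.476867, 1.500006); Gamma_ppp = 0.143545, Gamma_ppq = -0.016512, Gamma_pqq = 0.000000, Gamma_qpp = -0.000147, Gamma_qpq = 0.000017, Gamma_qqq = 0.000000; k2 = (1.476867, 1.500006, -0.239932, 0.000245)
  k3: at (p, q) = (0.111501, 0.362500), (dp/dtau, dq/dtau) = (1.477879, 1.500008); Gamma_ppp = 0.143548, Gamma_ppq = -0.016487, Gamma_pqq = 0.000000, Gamma_qpp = -0.000146, Gamma_qpq = 0.000017, Gamma_qqq = 0.000000; k3 = (1.477879, 1.500008, -0.240432, 0.000245)
  k4: at (p, q) = (0.148473, 0.400000), (dp/dtau, dq/dtau) = (1.471856, 1.500015); Gamma_ppp = 0.137453, Gamma_ppq = -0.021866, Gamma_pqq = 0.000000, Gamma_qpp = -0.000247, Gamma_qpq = 0.000039, Gamma_qqq = 0.000000; k4 = (1.471856, 1.500015, -0.201221, 0.000361)
  Y <- Y + (h/6)(k1 + 2k2 + 2k3 + k4): p = 0.1485, q = 0.4000, dp/dtau = 1.4719, dq/dtau = 1.5000
step 3:
  k1: at (p, q) = (0.148456, 0.400000), (dp/dtau, dq/dtau) = (1.471858, 1.500015); Gamma_ppp = 0.137453, Gamma_ppq = -0.021863, Gamma_pqq = 0.000000, Gamma_qpp = -0.000247, Gamma_qpq = 0.000039, Gamma_qqq = 0.000000; k1 = (1.471858, 1.500015, -0.201233, 0.000361)
  k2: at (p, q) = (0.185253, 0.437501), (dp/dtau, dq/dtau) = (1.466827, 1.500024); Gamma_ppp = 0.131455, Gamma_ppq = -0.027184, Gamma_pqq = 0.000000, Gamma_qpp = -0.000366, Gamma_qpq = 0.000076, Gamma_qqq = 0.000000; k2 = (1.466827, 1.500024, -0.163212, 0.000454)
  k3: at (p, q) = (0.185127, 0.437501), (dp/dtau, dq/dtau) = (1.467778, 1.500026); Gamma_ppp = 0.131457, Gamma_ppq = -0.027166, Gamma_pqq = 0.000000, Gamma_qpp = -0.000365, Gamma_qpq = 0.000075, Gamma_qqq = 0.000000; k3 = (1.467778, 1.500026, -0.163584, 0.000455)
  k4: at (p, q) = (0.221845, 0.475002), (dp/dtau, dq/dtau) = (1.463679, 1.500037); Gamma_ppp = 0.125548, Gamma_ppq = -0.032449, Gamma_pqq = 0.000000, Gamma_qpp = -0.000499, Gamma_qpq = 0.000129, Gamma_qqq = 0.000000; k4 = (1.463679, 1.500037, -0.126479, 0.000503)
  Y <- Y + (h/6)(k1 + 2k2 + 2k3 + k4): p = 0.2218, q = 0.4750, dp/dtau = 1.4637, dq/dtau = 1.5000


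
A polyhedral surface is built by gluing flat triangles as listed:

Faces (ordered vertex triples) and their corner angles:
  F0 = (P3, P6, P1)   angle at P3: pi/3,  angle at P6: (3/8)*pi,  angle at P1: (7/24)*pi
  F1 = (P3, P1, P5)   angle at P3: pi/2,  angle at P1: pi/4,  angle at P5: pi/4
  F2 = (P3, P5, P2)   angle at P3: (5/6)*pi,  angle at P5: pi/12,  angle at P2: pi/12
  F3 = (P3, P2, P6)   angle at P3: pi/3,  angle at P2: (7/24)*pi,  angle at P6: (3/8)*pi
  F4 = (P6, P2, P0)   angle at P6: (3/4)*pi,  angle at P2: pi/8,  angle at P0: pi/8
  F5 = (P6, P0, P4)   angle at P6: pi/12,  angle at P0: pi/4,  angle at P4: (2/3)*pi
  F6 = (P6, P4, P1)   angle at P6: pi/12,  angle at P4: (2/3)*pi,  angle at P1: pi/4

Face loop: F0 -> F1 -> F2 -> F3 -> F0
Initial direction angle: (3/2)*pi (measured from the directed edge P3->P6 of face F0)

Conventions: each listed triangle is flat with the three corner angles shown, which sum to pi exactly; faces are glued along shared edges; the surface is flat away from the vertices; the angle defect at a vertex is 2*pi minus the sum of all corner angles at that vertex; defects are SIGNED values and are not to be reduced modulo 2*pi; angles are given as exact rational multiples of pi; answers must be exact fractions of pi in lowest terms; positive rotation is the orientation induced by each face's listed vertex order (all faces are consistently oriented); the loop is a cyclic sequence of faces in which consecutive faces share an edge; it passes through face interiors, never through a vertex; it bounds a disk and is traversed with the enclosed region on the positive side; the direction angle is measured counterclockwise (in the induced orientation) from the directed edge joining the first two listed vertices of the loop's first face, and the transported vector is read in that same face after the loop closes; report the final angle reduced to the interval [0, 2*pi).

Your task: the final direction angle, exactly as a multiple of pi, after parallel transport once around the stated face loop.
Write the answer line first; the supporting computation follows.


Answer: final direction angle = (3/2)*pi

enclosed vertex P3: corner angles sum to 2*pi, defect = 2*pi - 2*pi = 0
final direction = starting direction + enclosed defect total, reduced mod 2*pi (induced orientation)
final angle = (3/2)*pi + 0 = (3/2)*pi (mod 2*pi)


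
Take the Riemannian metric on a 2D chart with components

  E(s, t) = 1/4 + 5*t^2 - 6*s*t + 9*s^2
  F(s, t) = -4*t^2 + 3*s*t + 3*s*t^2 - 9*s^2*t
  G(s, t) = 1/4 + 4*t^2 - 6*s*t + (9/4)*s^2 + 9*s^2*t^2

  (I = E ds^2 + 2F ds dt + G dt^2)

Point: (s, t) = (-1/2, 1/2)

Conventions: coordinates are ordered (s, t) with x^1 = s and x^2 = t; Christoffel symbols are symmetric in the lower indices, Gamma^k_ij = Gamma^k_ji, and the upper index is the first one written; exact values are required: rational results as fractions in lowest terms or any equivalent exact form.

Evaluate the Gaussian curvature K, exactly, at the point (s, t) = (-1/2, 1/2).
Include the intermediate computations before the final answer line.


E = 21/4, F = -13/4, G = 31/8, EG - F^2 = 313/32 at the point
E_s = -12, E_t = 8, F_s = 27/4, F_t = -37/4, G_s = -15/2, G_t = 37/4
E_tt = 10, F_st = 15, G_ss = 9
Using the Brioschi determinant formula for K from the metric derivatives:
M1 = [[-E_tt/2 + F_st - G_ss/2, E_s/2, F_s - E_t/2], [F_t - G_s/2, E, F], [G_t/2, F, G]] = [[11/2, -6, 11/4], [-11/2, 21/4, -13/4], [37/8, -13/4, 31/8]]; det M1 = -193/128
M2 = [[0, E_t/2, G_s/2], [E_t/2, E, F], [G_s/2, F, G]] = [[0, 4, -15/4], [4, 21/4, -13/4], [-15/4, -13/4, 31/8]]; det M2 = -2453/64
det M1 - det M2 = 4713/128; K = 4713/128 / (313/32)^2 = 37704/97969

Answer: K = 37704/97969


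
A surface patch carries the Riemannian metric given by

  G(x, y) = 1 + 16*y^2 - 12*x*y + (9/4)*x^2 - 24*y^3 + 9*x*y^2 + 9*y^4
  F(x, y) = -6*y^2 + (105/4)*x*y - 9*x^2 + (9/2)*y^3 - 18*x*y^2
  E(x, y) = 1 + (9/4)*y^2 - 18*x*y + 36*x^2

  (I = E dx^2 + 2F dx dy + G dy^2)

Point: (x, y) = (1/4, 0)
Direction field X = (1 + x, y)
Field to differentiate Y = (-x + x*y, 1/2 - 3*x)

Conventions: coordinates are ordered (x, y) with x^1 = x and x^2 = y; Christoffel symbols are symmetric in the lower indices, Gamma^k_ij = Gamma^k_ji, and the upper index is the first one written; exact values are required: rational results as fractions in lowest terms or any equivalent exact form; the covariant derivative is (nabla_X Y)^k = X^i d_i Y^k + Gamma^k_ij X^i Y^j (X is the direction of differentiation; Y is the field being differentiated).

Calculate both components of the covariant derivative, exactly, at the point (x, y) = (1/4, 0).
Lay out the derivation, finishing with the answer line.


E = 13/4, F = -9/16, G = 73/64 at the point
E_x = 18, E_y = -9/2, F_x = -9/2, F_y = 105/16, G_x = 9/8, G_y = -3
EG - F^2 = 217/64;  g^inv = (64/217) * [[73/64, 9/16], [9/16, 13/4]]
first-kind symbols [ij,l] = (1/2)(d_i g_jl + d_j g_il - d_l g_ij): [xx,x] = E_x/2 = 9, [xx,y] = F_x - E_y/2 = -9/4, [xy,x] = E_y/2 = -9/4, [xy,y] = G_x/2 = 9/16, [yy,x] = F_y - G_x/2 = 6, [yy,y] = G_y/2 = -3/2
Gamma^x_ij = (G*[ij,x] - F*[ij,y])/(EG - F^2), Gamma^y_ij = (E*[ij,y] - F*[ij,x])/(EG - F^2)
Gamma_xxx = 576/217, Gamma_xxy = -144/217, Gamma_xyy = 384/217, Gamma_yxx = -144/217, Gamma_yxy = 36/217, Gamma_yyy = -96/217
X = (5/4, 0), Y = (-1/4, -1/4) at the point

Answer: (nabla_X Y)^x = -1625/868, (nabla_X Y)^y = -780/217
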